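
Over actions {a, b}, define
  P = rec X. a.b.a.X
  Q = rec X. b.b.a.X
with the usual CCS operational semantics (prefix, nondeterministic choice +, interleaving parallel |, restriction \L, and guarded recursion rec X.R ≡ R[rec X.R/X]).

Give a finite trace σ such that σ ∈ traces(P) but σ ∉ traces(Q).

a

P's transition system — 3 states:
  s0 = rec X. a.b.a.X ⊢ ··a··> s1
  s1 = b.a.(rec X. a.b.a.X) ⊢ ··b··> s2
  s2 = a.(rec X. a.b.a.X) ⊢ ··a··> s0
Q's transition system — 3 states:
  t0 = rec X. b.b.a.X ⊢ ··b··> t1
  t1 = b.a.(rec X. b.b.a.X) ⊢ ··b··> t2
  t2 = a.(rec X. b.b.a.X) ⊢ ··a··> t0
Run σ = ⟨a⟩ on P: start {s0}
  [1] a ⇒ {s1}
  P completes σ.
Run σ = ⟨a⟩ on Q: start {t0}
  [1] a ⇒ ∅  — Q cannot continue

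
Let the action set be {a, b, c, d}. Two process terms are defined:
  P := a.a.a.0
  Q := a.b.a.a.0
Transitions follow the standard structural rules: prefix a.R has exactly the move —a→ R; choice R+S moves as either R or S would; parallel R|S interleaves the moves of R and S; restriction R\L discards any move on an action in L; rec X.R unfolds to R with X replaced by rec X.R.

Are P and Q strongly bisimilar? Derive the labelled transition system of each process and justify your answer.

LTS(P): 4 reachable states
  m0 = a.a.a.0 :: ··a··> m1
  m1 = a.a.0 :: ··a··> m2
  m2 = a.0 :: ··a··> m3
  m3 = 0 :: ∅
LTS(Q): 5 reachable states
  n0 = a.b.a.a.0 :: ··a··> n1
  n1 = b.a.a.0 :: ··b··> n2
  n2 = a.a.0 :: ··a··> n3
  n3 = a.0 :: ··a··> n4
  n4 = 0 :: ∅
Bisimilarity quotient blocks:
  B0 = {m0}
  B1 = {m1, n2}
  B2 = {m2, n3}
  B3 = {m3, n4}
  B4 = {n0}
  B5 = {n1}
m0 ∈ B0, n0 ∈ B4 → different blocks

NO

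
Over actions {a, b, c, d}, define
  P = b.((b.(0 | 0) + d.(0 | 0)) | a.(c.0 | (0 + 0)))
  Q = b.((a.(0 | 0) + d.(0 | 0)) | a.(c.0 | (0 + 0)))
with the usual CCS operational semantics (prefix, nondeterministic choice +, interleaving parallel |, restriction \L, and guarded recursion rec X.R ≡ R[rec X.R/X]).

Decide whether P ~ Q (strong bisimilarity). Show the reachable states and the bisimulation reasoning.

Reachable graph of P (7 states):
  m0 = b.((b.(0 | 0) + d.(0 | 0)) | a.(c.0 | (0 + 0))) | -b-> m1
  m1 = (b.(0 | 0) + d.(0 | 0)) | a.(c.0 | (0 + 0)) | -a-> m2, -b-> m3, -d-> m3
  m2 = (b.(0 | 0) + d.(0 | 0)) | (c.0 | (0 + 0)) | -b-> m4, -c-> m5, -d-> m4
  m3 = 0 | 0 | a.(c.0 | (0 + 0)) | -a-> m4
  m4 = 0 | 0 | (c.0 | (0 + 0)) | -c-> m6
  m5 = (b.(0 | 0) + d.(0 | 0)) | (0 | (0 + 0)) | -b-> m6, -d-> m6
  m6 = 0 | 0 | (0 | (0 + 0)) | stopped
Reachable graph of Q (7 states):
  n0 = b.((a.(0 | 0) + d.(0 | 0)) | a.(c.0 | (0 + 0))) | -b-> n1
  n1 = (a.(0 | 0) + d.(0 | 0)) | a.(c.0 | (0 + 0)) | -a-> n2, -a-> n3, -d-> n3
  n2 = (a.(0 | 0) + d.(0 | 0)) | (c.0 | (0 + 0)) | -a-> n4, -c-> n5, -d-> n4
  n3 = 0 | 0 | a.(c.0 | (0 + 0)) | -a-> n4
  n4 = 0 | 0 | (c.0 | (0 + 0)) | -c-> n6
  n5 = (a.(0 | 0) + d.(0 | 0)) | (0 | (0 + 0)) | -a-> n6, -d-> n6
  n6 = 0 | 0 | (0 | (0 + 0)) | stopped
Bisimilarity quotient blocks:
  B0 = {m0}
  B1 = {m1}
  B2 = {m3, n3}
  B3 = {m4, n4}
  B4 = {m6, n6}
  B5 = {m2}
  B6 = {m5}
  B7 = {n0}
  B8 = {n1}
  B9 = {n2}
  B10 = {n5}
m0 ∈ B0, n0 ∈ B7 → different blocks

P ≁ Q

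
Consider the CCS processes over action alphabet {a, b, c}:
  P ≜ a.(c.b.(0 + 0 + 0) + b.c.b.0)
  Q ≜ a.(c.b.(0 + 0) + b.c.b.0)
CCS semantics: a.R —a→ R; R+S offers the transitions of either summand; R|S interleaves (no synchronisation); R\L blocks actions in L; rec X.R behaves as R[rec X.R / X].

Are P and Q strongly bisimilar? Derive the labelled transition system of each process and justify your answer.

Reachable graph of P (7 states):
  u0 = a.(c.b.(0 + 0 + 0) + b.c.b.0) | --a--▸ u1
  u1 = c.b.(0 + 0 + 0) + b.c.b.0 | --b--▸ u2, --c--▸ u3
  u2 = c.b.0 | --c--▸ u4
  u3 = b.(0 + 0 + 0) | --b--▸ u5
  u4 = b.0 | --b--▸ u6
  u5 = 0 + 0 + 0 | (no moves)
  u6 = 0 | (no moves)
Reachable graph of Q (7 states):
  v0 = a.(c.b.(0 + 0) + b.c.b.0) | --a--▸ v1
  v1 = c.b.(0 + 0) + b.c.b.0 | --b--▸ v2, --c--▸ v3
  v2 = c.b.0 | --c--▸ v4
  v3 = b.(0 + 0) | --b--▸ v5
  v4 = b.0 | --b--▸ v6
  v5 = 0 + 0 | (no moves)
  v6 = 0 | (no moves)
Coarsest stable partition (strong bisimilarity classes):
  B0 = {u0, v0}
  B1 = {u1, v1}
  B2 = {u2, v2}
  B3 = {u3, u4, v3, v4}
  B4 = {u5, u6, v5, v6}
u0 ∈ B0, v0 ∈ B0 → same block

bisimilar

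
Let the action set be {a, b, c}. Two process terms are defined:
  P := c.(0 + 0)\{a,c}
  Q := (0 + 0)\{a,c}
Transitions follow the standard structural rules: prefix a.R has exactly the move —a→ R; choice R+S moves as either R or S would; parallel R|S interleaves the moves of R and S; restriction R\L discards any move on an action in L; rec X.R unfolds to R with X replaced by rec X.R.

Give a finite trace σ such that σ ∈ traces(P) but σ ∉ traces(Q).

c

Reachable graph of P (2 states):
  m0 = c.(0 + 0)\{a,c} | --c--▸ m1
  m1 = (0 + 0)\{a,c} | ·
Reachable graph of Q (1 states):
  n0 = (0 + 0)\{a,c} | ·
Run σ = ⟨c⟩ on P: start {m0}
  [1] c ⇒ {m1}
  ✓ P
Run σ = ⟨c⟩ on Q: start {n0}
  [1] c ⇒ ∅  — Q cannot continue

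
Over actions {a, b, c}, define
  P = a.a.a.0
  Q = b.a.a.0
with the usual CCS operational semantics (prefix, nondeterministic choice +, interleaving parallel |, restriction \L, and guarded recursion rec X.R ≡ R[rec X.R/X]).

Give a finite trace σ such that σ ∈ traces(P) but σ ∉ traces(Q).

a

LTS(P): 4 reachable states
  u0 = a.a.a.0 | ··a··> u1
  u1 = a.a.0 | ··a··> u2
  u2 = a.0 | ··a··> u3
  u3 = 0 | ·
LTS(Q): 4 reachable states
  v0 = b.a.a.0 | ··b··> v1
  v1 = a.a.0 | ··a··> v2
  v2 = a.0 | ··a··> v3
  v3 = 0 | ·
Trace ⟨a⟩ through P, begin at {u0}:
  step 1 (a): {u1}
  ✓ P
Trace ⟨a⟩ through Q, begin at {v0}:
  step 1 (a): ∅ (Q stuck)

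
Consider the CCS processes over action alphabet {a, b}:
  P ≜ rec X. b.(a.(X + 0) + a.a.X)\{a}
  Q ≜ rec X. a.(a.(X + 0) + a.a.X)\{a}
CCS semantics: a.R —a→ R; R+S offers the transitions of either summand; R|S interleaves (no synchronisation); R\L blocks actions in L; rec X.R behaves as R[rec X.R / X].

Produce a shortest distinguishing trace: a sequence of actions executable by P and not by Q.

LTS(P): 2 reachable states
  p0 = rec X. b.(a.(X + 0) + a.a.X)\{a} ⊢ ··b··> p1
  p1 = (a.((rec X. b.(a.(X + 0) + a.a.X)\{a}) + 0) + a.a.(rec X. b.(a.(X + 0) + a.a.X)\{a}))\{a} ⊢ ∅
LTS(Q): 2 reachable states
  q0 = rec X. a.(a.(X + 0) + a.a.X)\{a} ⊢ ··a··> q1
  q1 = (a.((rec X. a.(a.(X + 0) + a.a.X)\{a}) + 0) + a.a.(rec X. a.(a.(X + 0) + a.a.X)\{a}))\{a} ⊢ ∅
Trace ⟨b⟩ through P, begin at {p0}:
  [1] b ⇒ {p1}
  — P admits the full trace.
Trace ⟨b⟩ through Q, begin at {q0}:
  [1] b ⇒ ∅ (Q stuck)

b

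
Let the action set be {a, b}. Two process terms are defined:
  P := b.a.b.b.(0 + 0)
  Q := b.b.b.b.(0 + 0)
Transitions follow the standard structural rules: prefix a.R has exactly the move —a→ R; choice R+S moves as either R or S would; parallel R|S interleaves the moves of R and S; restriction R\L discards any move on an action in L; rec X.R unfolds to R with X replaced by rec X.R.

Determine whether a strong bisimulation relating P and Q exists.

LTS(P): 5 reachable states
  u0 = b.a.b.b.(0 + 0) ⊢ ··b··> u1
  u1 = a.b.b.(0 + 0) ⊢ ··a··> u2
  u2 = b.b.(0 + 0) ⊢ ··b··> u3
  u3 = b.(0 + 0) ⊢ ··b··> u4
  u4 = 0 + 0 ⊢ ·
LTS(Q): 5 reachable states
  v0 = b.b.b.b.(0 + 0) ⊢ ··b··> v1
  v1 = b.b.b.(0 + 0) ⊢ ··b··> v2
  v2 = b.b.(0 + 0) ⊢ ··b··> v3
  v3 = b.(0 + 0) ⊢ ··b··> v4
  v4 = 0 + 0 ⊢ ·
Bisimilarity quotient blocks:
  B0 = {u0}
  B1 = {u1}
  B2 = {u2, v2}
  B3 = {u3, v3}
  B4 = {u4, v4}
  B5 = {v0}
  B6 = {v1}
u0 ∈ B0, v0 ∈ B5 → different blocks

not bisimilar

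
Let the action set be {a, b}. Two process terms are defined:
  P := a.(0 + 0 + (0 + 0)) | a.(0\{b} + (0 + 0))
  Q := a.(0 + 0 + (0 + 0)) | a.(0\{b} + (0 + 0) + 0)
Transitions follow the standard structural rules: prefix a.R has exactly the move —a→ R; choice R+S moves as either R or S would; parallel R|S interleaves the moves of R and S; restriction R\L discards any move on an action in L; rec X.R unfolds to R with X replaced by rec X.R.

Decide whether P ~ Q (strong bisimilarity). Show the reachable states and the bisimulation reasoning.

P ~ Q

P's transition system — 4 states:
  m0 = a.(0 + 0 + (0 + 0)) | a.(0\{b} + (0 + 0)) | -a-> m1, -a-> m2
  m1 = (0 + 0 + (0 + 0)) | a.(0\{b} + (0 + 0)) | -a-> m3
  m2 = a.(0 + 0 + (0 + 0)) | (0\{b} + (0 + 0)) | -a-> m3
  m3 = (0 + 0 + (0 + 0)) | (0\{b} + (0 + 0)) | ·
Q's transition system — 4 states:
  n0 = a.(0 + 0 + (0 + 0)) | a.(0\{b} + (0 + 0) + 0) | -a-> n1, -a-> n2
  n1 = (0 + 0 + (0 + 0)) | a.(0\{b} + (0 + 0) + 0) | -a-> n3
  n2 = a.(0 + 0 + (0 + 0)) | (0\{b} + (0 + 0) + 0) | -a-> n3
  n3 = (0 + 0 + (0 + 0)) | (0\{b} + (0 + 0) + 0) | ·
Bisimilarity quotient blocks:
  B0 = {m0, n0}
  B1 = {m1, m2, n1, n2}
  B2 = {m3, n3}
m0 ∈ B0, n0 ∈ B0 → same block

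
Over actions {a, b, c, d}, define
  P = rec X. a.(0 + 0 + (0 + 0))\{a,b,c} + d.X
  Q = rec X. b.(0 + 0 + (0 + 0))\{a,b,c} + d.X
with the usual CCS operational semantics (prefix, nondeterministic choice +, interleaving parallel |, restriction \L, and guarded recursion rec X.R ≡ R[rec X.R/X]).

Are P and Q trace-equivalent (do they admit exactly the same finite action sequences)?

Reachable graph of P (2 states):
  p0 = rec X. a.(0 + 0 + (0 + 0))\{a,b,c} + d.X | —a→ p1, —d→ p0
  p1 = (0 + 0 + (0 + 0))\{a,b,c} | stopped
Reachable graph of Q (2 states):
  q0 = rec X. b.(0 + 0 + (0 + 0))\{a,b,c} + d.X | —b→ q1, —d→ q0
  q1 = (0 + 0 + (0 + 0))\{a,b,c} | stopped
Executing a from P (initial set {p0}):
  step 1 (a): {p1}
  P completes σ.
Executing a from Q (initial set {q0}):
  step 1 (a): no successor for Q

NO — witness ⟨a⟩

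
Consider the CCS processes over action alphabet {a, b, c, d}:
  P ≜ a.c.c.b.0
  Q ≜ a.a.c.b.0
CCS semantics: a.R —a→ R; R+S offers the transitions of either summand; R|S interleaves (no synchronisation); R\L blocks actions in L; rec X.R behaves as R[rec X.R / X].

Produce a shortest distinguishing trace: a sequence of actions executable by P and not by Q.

Reachable graph of P (5 states):
  m0 = a.c.c.b.0 :: ··a··> m1
  m1 = c.c.b.0 :: ··c··> m2
  m2 = c.b.0 :: ··c··> m3
  m3 = b.0 :: ··b··> m4
  m4 = 0 :: deadlocked
Reachable graph of Q (5 states):
  n0 = a.a.c.b.0 :: ··a··> n1
  n1 = a.c.b.0 :: ··a··> n2
  n2 = c.b.0 :: ··c··> n3
  n3 = b.0 :: ··b··> n4
  n4 = 0 :: deadlocked
Run σ = ⟨ac⟩ on P: start {m0}
  after a @ step 1: {m1}
  after c @ step 2: {m2}
  P completes σ.
Run σ = ⟨ac⟩ on Q: start {n0}
  after a @ step 1: {n1}
  after c @ step 2: ∅ (Q stuck)

ac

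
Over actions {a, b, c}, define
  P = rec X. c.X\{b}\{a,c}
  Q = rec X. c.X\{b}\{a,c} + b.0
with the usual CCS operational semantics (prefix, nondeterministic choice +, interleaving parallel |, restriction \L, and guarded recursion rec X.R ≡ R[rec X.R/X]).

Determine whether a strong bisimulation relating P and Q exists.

not bisimilar

Reachable graph of P (2 states):
  m0 = rec X. c.X\{b}\{a,c} has moves =c=> m1
  m1 = (rec X. c.X\{b}\{a,c})\{b}\{a,c} has moves ∅
Reachable graph of Q (3 states):
  n0 = rec X. c.X\{b}\{a,c} + b.0 has moves =b=> n1, =c=> n2
  n1 = 0 has moves ∅
  n2 = (rec X. c.X\{b}\{a,c} + b.0)\{b}\{a,c} has moves ∅
Bisimilarity quotient blocks:
  B0 = {m0}
  B1 = {m1, n1, n2}
  B2 = {n0}
m0 ∈ B0, n0 ∈ B2 → different blocks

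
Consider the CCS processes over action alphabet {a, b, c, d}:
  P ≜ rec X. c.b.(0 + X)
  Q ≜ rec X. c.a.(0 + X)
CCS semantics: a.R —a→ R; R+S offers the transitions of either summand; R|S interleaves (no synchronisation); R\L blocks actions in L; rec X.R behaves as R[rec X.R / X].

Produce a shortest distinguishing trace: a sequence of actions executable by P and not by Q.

cb

LTS(P): 3 reachable states
  p0 = rec X. c.b.(0 + X) → =c=> p1
  p1 = b.(0 + (rec X. c.b.(0 + X))) → =b=> p2
  p2 = 0 + (rec X. c.b.(0 + X)) → =c=> p1
LTS(Q): 3 reachable states
  q0 = rec X. c.a.(0 + X) → =c=> q1
  q1 = a.(0 + (rec X. c.a.(0 + X))) → =a=> q2
  q2 = 0 + (rec X. c.a.(0 + X)) → =c=> q1
Executing cb from P (initial set {p0}):
  after c @ step 1: {p1}
  after b @ step 2: {p2}
  — P admits the full trace.
Executing cb from Q (initial set {q0}):
  after c @ step 1: {q1}
  after b @ step 2: ∅ (Q stuck)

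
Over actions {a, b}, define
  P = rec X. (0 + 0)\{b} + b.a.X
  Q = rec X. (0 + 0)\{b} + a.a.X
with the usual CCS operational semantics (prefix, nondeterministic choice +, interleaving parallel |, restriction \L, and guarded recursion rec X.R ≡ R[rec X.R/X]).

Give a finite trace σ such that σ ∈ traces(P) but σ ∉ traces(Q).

LTS(P): 2 reachable states
  p0 = rec X. (0 + 0)\{b} + b.a.X :: --b--▸ p1
  p1 = a.(rec X. (0 + 0)\{b} + b.a.X) :: --a--▸ p0
LTS(Q): 2 reachable states
  q0 = rec X. (0 + 0)\{b} + a.a.X :: --a--▸ q1
  q1 = a.(rec X. (0 + 0)\{b} + a.a.X) :: --a--▸ q0
Trace ⟨b⟩ through P, begin at {p0}:
  step 1 (b): {p1}
  — P admits the full trace.
Trace ⟨b⟩ through Q, begin at {q0}:
  step 1 (b): no successor for Q

b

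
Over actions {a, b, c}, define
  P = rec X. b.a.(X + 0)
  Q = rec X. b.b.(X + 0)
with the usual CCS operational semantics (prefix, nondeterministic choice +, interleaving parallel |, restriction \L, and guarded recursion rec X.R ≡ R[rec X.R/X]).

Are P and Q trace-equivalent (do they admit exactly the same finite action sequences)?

Reachable graph of P (3 states):
  s0 = rec X. b.a.(X + 0) :: --b--▸ s1
  s1 = a.((rec X. b.a.(X + 0)) + 0) :: --a--▸ s2
  s2 = (rec X. b.a.(X + 0)) + 0 :: --b--▸ s1
Reachable graph of Q (3 states):
  t0 = rec X. b.b.(X + 0) :: --b--▸ t1
  t1 = b.((rec X. b.b.(X + 0)) + 0) :: --b--▸ t2
  t2 = (rec X. b.b.(X + 0)) + 0 :: --b--▸ t1
Executing ba from P (initial set {s0}):
  [1] b ⇒ {s1}
  [2] a ⇒ {s2}
  ✓ P
Executing ba from Q (initial set {t0}):
  [1] b ⇒ {t1}
  [2] a ⇒ ∅  — Q cannot continue

traces(P) ≠ traces(Q) — witness ⟨ba⟩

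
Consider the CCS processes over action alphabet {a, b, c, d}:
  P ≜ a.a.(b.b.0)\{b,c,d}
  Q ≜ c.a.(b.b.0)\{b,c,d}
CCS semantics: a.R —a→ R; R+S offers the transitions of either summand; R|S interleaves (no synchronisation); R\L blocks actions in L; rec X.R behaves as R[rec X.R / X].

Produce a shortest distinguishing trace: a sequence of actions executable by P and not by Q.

Reachable graph of P (3 states):
  m0 = a.a.(b.b.0)\{b,c,d} has moves -a-> m1
  m1 = a.(b.b.0)\{b,c,d} has moves -a-> m2
  m2 = (b.b.0)\{b,c,d} has moves ·
Reachable graph of Q (3 states):
  n0 = c.a.(b.b.0)\{b,c,d} has moves -c-> n1
  n1 = a.(b.b.0)\{b,c,d} has moves -a-> n2
  n2 = (b.b.0)\{b,c,d} has moves ·
Run σ = ⟨a⟩ on P: start {m0}
  [1] a ⇒ {m1}
  — P admits the full trace.
Run σ = ⟨a⟩ on Q: start {n0}
  [1] a ⇒ no successor for Q

a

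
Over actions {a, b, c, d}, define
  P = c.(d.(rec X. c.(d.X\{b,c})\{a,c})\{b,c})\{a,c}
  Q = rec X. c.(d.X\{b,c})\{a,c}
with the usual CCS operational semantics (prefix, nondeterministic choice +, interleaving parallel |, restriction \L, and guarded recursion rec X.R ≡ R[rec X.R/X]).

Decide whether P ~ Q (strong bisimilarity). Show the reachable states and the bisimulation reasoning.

P ~ Q

LTS(P): 3 reachable states
  s0 = c.(d.(rec X. c.(d.X\{b,c})\{a,c})\{b,c})\{a,c} | =c=> s1
  s1 = (d.(rec X. c.(d.X\{b,c})\{a,c})\{b,c})\{a,c} | =d=> s2
  s2 = (rec X. c.(d.X\{b,c})\{a,c})\{b,c}\{a,c} | ∅
LTS(Q): 3 reachable states
  t0 = rec X. c.(d.X\{b,c})\{a,c} | =c=> t1
  t1 = (d.(rec X. c.(d.X\{b,c})\{a,c})\{b,c})\{a,c} | =d=> t2
  t2 = (rec X. c.(d.X\{b,c})\{a,c})\{b,c}\{a,c} | ∅
Coarsest stable partition (strong bisimilarity classes):
  B0 = {s0, t0}
  B1 = {s1, t1}
  B2 = {s2, t2}
s0 ∈ B0, t0 ∈ B0 → same block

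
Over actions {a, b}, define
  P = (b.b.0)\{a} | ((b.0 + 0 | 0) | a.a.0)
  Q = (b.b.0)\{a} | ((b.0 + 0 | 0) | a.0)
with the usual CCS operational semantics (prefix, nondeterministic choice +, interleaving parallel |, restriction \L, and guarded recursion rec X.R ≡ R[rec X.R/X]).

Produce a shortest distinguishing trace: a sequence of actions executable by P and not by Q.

P's transition system — 18 states:
  s0 = (b.b.0)\{a} | ((b.0 + 0 | 0) | a.a.0) → ··a··> s1, ··b··> s2, ··b··> s3
  s1 = (b.b.0)\{a} | ((b.0 + 0 | 0) | a.0) → ··a··> s4, ··b··> s5, ··b··> s6
  s2 = (b.0)\{a} | ((b.0 + 0 | 0) | a.a.0) → ··a··> s5, ··b··> s7, ··b··> s8
  s3 = (b.b.0)\{a} | (0 | a.a.0) → ··a··> s6, ··b··> s7
  s4 = (b.b.0)\{a} | ((b.0 + 0 | 0) | 0) → ··b··> s10, ··b··> s9
  s5 = (b.0)\{a} | ((b.0 + 0 | 0) | a.0) → ··a··> s9, ··b··> s11, ··b··> s12
  s6 = (b.b.0)\{a} | (0 | a.0) → ··a··> s10, ··b··> s11
  s7 = (b.0)\{a} | (0 | a.a.0) → ··a··> s11, ··b··> s13
  s8 = 0\{a} | ((b.0 + 0 | 0) | a.a.0) → ··a··> s12, ··b··> s13
  s9 = (b.0)\{a} | ((b.0 + 0 | 0) | 0) → ··b··> s14, ··b··> s15
  s10 = (b.b.0)\{a} | (0 | 0) → ··b··> s14
  s11 = (b.0)\{a} | (0 | a.0) → ··a··> s14, ··b··> s16
  s12 = 0\{a} | ((b.0 + 0 | 0) | a.0) → ··a··> s15, ··b··> s16
  s13 = 0\{a} | (0 | a.a.0) → ··a··> s16
  s14 = (b.0)\{a} | (0 | 0) → ··b··> s17
  s15 = 0\{a} | ((b.0 + 0 | 0) | 0) → ··b··> s17
  s16 = 0\{a} | (0 | a.0) → ··a··> s17
  s17 = 0\{a} | (0 | 0) → (no moves)
Q's transition system — 12 states:
  t0 = (b.b.0)\{a} | ((b.0 + 0 | 0) | a.0) → ··a··> t1, ··b··> t2, ··b··> t3
  t1 = (b.b.0)\{a} | ((b.0 + 0 | 0) | 0) → ··b··> t4, ··b··> t5
  t2 = (b.0)\{a} | ((b.0 + 0 | 0) | a.0) → ··a··> t4, ··b··> t6, ··b··> t7
  t3 = (b.b.0)\{a} | (0 | a.0) → ··a··> t5, ··b··> t6
  t4 = (b.0)\{a} | ((b.0 + 0 | 0) | 0) → ··b··> t8, ··b··> t9
  t5 = (b.b.0)\{a} | (0 | 0) → ··b··> t8
  t6 = (b.0)\{a} | (0 | a.0) → ··a··> t8, ··b··> t10
  t7 = 0\{a} | ((b.0 + 0 | 0) | a.0) → ··a··> t9, ··b··> t10
  t8 = (b.0)\{a} | (0 | 0) → ··b··> t11
  t9 = 0\{a} | ((b.0 + 0 | 0) | 0) → ··b··> t11
  t10 = 0\{a} | (0 | a.0) → ··a··> t11
  t11 = 0\{a} | (0 | 0) → (no moves)
Executing aa from P (initial set {s0}):
  [1] a ⇒ {s1}
  [2] a ⇒ {s4}
  — P admits the full trace.
Executing aa from Q (initial set {t0}):
  [1] a ⇒ {t1}
  [2] a ⇒ no successor for Q

aa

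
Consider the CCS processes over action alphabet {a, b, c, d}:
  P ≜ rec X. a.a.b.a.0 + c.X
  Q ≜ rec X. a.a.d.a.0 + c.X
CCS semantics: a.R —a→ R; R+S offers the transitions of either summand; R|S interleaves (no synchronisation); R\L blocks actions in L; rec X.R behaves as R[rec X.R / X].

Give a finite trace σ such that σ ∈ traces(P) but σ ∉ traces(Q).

aab

LTS(P): 5 reachable states
  s0 = rec X. a.a.b.a.0 + c.X | -a-> s1, -c-> s0
  s1 = a.b.a.0 | -a-> s2
  s2 = b.a.0 | -b-> s3
  s3 = a.0 | -a-> s4
  s4 = 0 | ∅
LTS(Q): 5 reachable states
  t0 = rec X. a.a.d.a.0 + c.X | -a-> t1, -c-> t0
  t1 = a.d.a.0 | -a-> t2
  t2 = d.a.0 | -d-> t3
  t3 = a.0 | -a-> t4
  t4 = 0 | ∅
Executing aab from P (initial set {s0}):
  [1] a ⇒ {s1}
  [2] a ⇒ {s2}
  [3] b ⇒ {s3}
  P completes σ.
Executing aab from Q (initial set {t0}):
  [1] a ⇒ {t1}
  [2] a ⇒ {t2}
  [3] b ⇒ ∅  — Q cannot continue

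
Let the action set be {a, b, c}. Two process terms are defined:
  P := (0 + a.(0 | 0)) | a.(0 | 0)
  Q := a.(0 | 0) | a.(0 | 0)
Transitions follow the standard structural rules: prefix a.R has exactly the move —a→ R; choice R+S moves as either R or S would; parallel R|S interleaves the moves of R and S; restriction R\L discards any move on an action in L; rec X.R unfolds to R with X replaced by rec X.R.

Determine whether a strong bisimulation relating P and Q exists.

P ~ Q

LTS(P): 4 reachable states
  u0 = (0 + a.(0 | 0)) | a.(0 | 0) has moves -a-> u1, -a-> u2
  u1 = (0 + a.(0 | 0)) | (0 | 0) has moves -a-> u3
  u2 = 0 | 0 | a.(0 | 0) has moves -a-> u3
  u3 = 0 | 0 | (0 | 0) has moves deadlocked
LTS(Q): 4 reachable states
  v0 = a.(0 | 0) | a.(0 | 0) has moves -a-> v1, -a-> v2
  v1 = 0 | 0 | a.(0 | 0) has moves -a-> v3
  v2 = a.(0 | 0) | (0 | 0) has moves -a-> v3
  v3 = 0 | 0 | (0 | 0) has moves deadlocked
Partition-refinement fixed point:
  B0 = {u0, v0}
  B1 = {u1, u2, v1, v2}
  B2 = {u3, v3}
u0 ∈ B0, v0 ∈ B0 → same block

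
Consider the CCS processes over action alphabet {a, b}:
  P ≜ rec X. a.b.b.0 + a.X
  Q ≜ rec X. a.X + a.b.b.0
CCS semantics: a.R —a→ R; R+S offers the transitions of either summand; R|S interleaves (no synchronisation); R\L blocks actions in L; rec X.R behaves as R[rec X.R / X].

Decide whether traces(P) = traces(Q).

trace-equivalent

Reachable graph of P (4 states):
  p0 = rec X. a.b.b.0 + a.X ⊢ =a=> p0, =a=> p1
  p1 = b.b.0 ⊢ =b=> p2
  p2 = b.0 ⊢ =b=> p3
  p3 = 0 ⊢ deadlocked
Reachable graph of Q (4 states):
  q0 = rec X. a.X + a.b.b.0 ⊢ =a=> q0, =a=> q1
  q1 = b.b.0 ⊢ =b=> q2
  q2 = b.0 ⊢ =b=> q3
  q3 = 0 ⊢ deadlocked
Coarsest stable partition (strong bisimilarity classes):
  B0 = {p0, q0}
  B1 = {p1, q1}
  B2 = {p2, q2}
  B3 = {p3, q3}
p0 ∈ B0, q0 ∈ B0 → same block
Bisimilar ⇒ trace-equivalent.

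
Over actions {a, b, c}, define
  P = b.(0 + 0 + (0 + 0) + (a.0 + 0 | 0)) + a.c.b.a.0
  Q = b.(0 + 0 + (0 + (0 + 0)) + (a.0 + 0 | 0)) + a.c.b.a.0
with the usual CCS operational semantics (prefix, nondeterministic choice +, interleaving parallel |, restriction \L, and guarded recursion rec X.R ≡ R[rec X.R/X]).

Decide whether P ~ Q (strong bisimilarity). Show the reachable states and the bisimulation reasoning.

P ~ Q

P's transition system — 6 states:
  p0 = b.(0 + 0 + (0 + 0) + (a.0 + 0 | 0)) + a.c.b.a.0 has moves -a-> p1, -b-> p2
  p1 = c.b.a.0 has moves -c-> p3
  p2 = 0 + 0 + (0 + 0) + (a.0 + 0 | 0) has moves -a-> p4
  p3 = b.a.0 has moves -b-> p5
  p4 = 0 has moves ∅
  p5 = a.0 has moves -a-> p4
Q's transition system — 6 states:
  q0 = b.(0 + 0 + (0 + (0 + 0)) + (a.0 + 0 | 0)) + a.c.b.a.0 has moves -a-> q1, -b-> q2
  q1 = c.b.a.0 has moves -c-> q3
  q2 = 0 + 0 + (0 + (0 + 0)) + (a.0 + 0 | 0) has moves -a-> q4
  q3 = b.a.0 has moves -b-> q5
  q4 = 0 has moves ∅
  q5 = a.0 has moves -a-> q4
Partition-refinement fixed point:
  B0 = {p0, q0}
  B1 = {p2, p5, q2, q5}
  B2 = {p4, q4}
  B3 = {p1, q1}
  B4 = {p3, q3}
p0 ∈ B0, q0 ∈ B0 → same block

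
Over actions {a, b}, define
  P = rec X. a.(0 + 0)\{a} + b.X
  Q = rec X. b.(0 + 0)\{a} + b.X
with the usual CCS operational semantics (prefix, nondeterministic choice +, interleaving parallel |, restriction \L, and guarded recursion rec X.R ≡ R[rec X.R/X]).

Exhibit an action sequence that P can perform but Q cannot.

Reachable graph of P (2 states):
  p0 = rec X. a.(0 + 0)\{a} + b.X has moves =a=> p1, =b=> p0
  p1 = (0 + 0)\{a} has moves ·
Reachable graph of Q (2 states):
  q0 = rec X. b.(0 + 0)\{a} + b.X has moves =b=> q0, =b=> q1
  q1 = (0 + 0)\{a} has moves ·
Run σ = ⟨a⟩ on P: start {p0}
  step 1 (a): {p1}
  ✓ P
Run σ = ⟨a⟩ on Q: start {q0}
  step 1 (a): ∅  — Q cannot continue

a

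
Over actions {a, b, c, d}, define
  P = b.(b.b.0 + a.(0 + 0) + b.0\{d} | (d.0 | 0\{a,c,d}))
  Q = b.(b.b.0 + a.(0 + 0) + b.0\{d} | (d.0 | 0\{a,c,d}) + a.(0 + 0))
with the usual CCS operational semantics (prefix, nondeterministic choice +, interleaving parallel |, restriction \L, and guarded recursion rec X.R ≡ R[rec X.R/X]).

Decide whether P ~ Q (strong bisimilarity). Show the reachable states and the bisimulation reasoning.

YES

P's transition system — 8 states:
  u0 = b.(b.b.0 + a.(0 + 0) + b.0\{d} | (d.0 | 0\{a,c,d})) | ··b··> u1
  u1 = b.b.0 + a.(0 + 0) + b.0\{d} | (d.0 | 0\{a,c,d}) | ··a··> u2, ··b··> u3, ··b··> u4, ··d··> u5
  u2 = 0 + 0 | ∅
  u3 = 0\{d} | (d.0 | 0\{a,c,d}) | ··d··> u6
  u4 = b.0 | ··b··> u7
  u5 = b.0\{d} | (0 | 0\{a,c,d}) | ··b··> u6
  u6 = 0\{d} | (0 | 0\{a,c,d}) | ∅
  u7 = 0 | ∅
Q's transition system — 8 states:
  v0 = b.(b.b.0 + a.(0 + 0) + b.0\{d} | (d.0 | 0\{a,c,d}) + a.(0 + 0)) | ··b··> v1
  v1 = b.b.0 + a.(0 + 0) + b.0\{d} | (d.0 | 0\{a,c,d}) + a.(0 + 0) | ··a··> v2, ··b··> v3, ··b··> v4, ··d··> v5
  v2 = 0 + 0 | ∅
  v3 = 0\{d} | (d.0 | 0\{a,c,d}) | ··d··> v6
  v4 = b.0 | ··b··> v7
  v5 = b.0\{d} | (0 | 0\{a,c,d}) | ··b··> v6
  v6 = 0\{d} | (0 | 0\{a,c,d}) | ∅
  v7 = 0 | ∅
Partition-refinement fixed point:
  B0 = {u0, v0}
  B1 = {u1, v1}
  B2 = {u2, u6, u7, v2, v6, v7}
  B3 = {u4, u5, v4, v5}
  B4 = {u3, v3}
u0 ∈ B0, v0 ∈ B0 → same block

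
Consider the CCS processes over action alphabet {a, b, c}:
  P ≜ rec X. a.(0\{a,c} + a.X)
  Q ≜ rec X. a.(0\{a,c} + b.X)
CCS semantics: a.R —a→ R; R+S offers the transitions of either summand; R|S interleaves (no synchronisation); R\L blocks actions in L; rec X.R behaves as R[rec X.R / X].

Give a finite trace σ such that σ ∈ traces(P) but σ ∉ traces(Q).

LTS(P): 2 reachable states
  s0 = rec X. a.(0\{a,c} + a.X) has moves ··a··> s1
  s1 = 0\{a,c} + a.(rec X. a.(0\{a,c} + a.X)) has moves ··a··> s0
LTS(Q): 2 reachable states
  t0 = rec X. a.(0\{a,c} + b.X) has moves ··a··> t1
  t1 = 0\{a,c} + b.(rec X. a.(0\{a,c} + b.X)) has moves ··b··> t0
Run σ = ⟨aa⟩ on P: start {s0}
  [1] a ⇒ {s1}
  [2] a ⇒ {s0}
  ✓ P
Run σ = ⟨aa⟩ on Q: start {t0}
  [1] a ⇒ {t1}
  [2] a ⇒ ∅  — Q cannot continue

aa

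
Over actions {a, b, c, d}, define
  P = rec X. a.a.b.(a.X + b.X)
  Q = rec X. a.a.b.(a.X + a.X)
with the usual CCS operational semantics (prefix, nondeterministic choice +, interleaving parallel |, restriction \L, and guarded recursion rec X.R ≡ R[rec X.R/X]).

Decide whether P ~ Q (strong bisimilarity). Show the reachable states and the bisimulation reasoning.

P's transition system — 4 states:
  m0 = rec X. a.a.b.(a.X + b.X) ⊢ --a--▸ m1
  m1 = a.b.(a.(rec X. a.a.b.(a.X + b.X)) + b.(rec X. a.a.b.(a.X + b.X))) ⊢ --a--▸ m2
  m2 = b.(a.(rec X. a.a.b.(a.X + b.X)) + b.(rec X. a.a.b.(a.X + b.X))) ⊢ --b--▸ m3
  m3 = a.(rec X. a.a.b.(a.X + b.X)) + b.(rec X. a.a.b.(a.X + b.X)) ⊢ --a--▸ m0, --b--▸ m0
Q's transition system — 4 states:
  n0 = rec X. a.a.b.(a.X + a.X) ⊢ --a--▸ n1
  n1 = a.b.(a.(rec X. a.a.b.(a.X + a.X)) + a.(rec X. a.a.b.(a.X + a.X))) ⊢ --a--▸ n2
  n2 = b.(a.(rec X. a.a.b.(a.X + a.X)) + a.(rec X. a.a.b.(a.X + a.X))) ⊢ --b--▸ n3
  n3 = a.(rec X. a.a.b.(a.X + a.X)) + a.(rec X. a.a.b.(a.X + a.X)) ⊢ --a--▸ n0
Bisimilarity quotient blocks:
  B0 = {m0}
  B1 = {m1}
  B2 = {m2}
  B3 = {m3}
  B4 = {n0}
  B5 = {n1}
  B6 = {n2}
  B7 = {n3}
m0 ∈ B0, n0 ∈ B4 → different blocks

not bisimilar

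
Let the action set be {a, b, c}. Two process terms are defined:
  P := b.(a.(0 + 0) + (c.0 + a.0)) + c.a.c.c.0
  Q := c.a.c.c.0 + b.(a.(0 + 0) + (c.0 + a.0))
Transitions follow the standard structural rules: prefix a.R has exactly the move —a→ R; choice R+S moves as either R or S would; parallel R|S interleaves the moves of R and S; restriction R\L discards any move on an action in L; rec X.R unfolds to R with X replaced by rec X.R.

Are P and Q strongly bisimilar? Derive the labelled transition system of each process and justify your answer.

Reachable graph of P (7 states):
  u0 = b.(a.(0 + 0) + (c.0 + a.0)) + c.a.c.c.0 | ··b··> u1, ··c··> u2
  u1 = a.(0 + 0) + (c.0 + a.0) | ··a··> u3, ··a··> u4, ··c··> u3
  u2 = a.c.c.0 | ··a··> u5
  u3 = 0 | ·
  u4 = 0 + 0 | ·
  u5 = c.c.0 | ··c··> u6
  u6 = c.0 | ··c··> u3
Reachable graph of Q (7 states):
  v0 = c.a.c.c.0 + b.(a.(0 + 0) + (c.0 + a.0)) | ··b··> v1, ··c··> v2
  v1 = a.(0 + 0) + (c.0 + a.0) | ··a··> v3, ··a··> v4, ··c··> v3
  v2 = a.c.c.0 | ··a··> v5
  v3 = 0 | ·
  v4 = 0 + 0 | ·
  v5 = c.c.0 | ··c··> v6
  v6 = c.0 | ··c··> v3
Partition-refinement fixed point:
  B0 = {u0, v0}
  B1 = {u1, v1}
  B2 = {u3, u4, v3, v4}
  B3 = {u2, v2}
  B4 = {u5, v5}
  B5 = {u6, v6}
u0 ∈ B0, v0 ∈ B0 → same block

YES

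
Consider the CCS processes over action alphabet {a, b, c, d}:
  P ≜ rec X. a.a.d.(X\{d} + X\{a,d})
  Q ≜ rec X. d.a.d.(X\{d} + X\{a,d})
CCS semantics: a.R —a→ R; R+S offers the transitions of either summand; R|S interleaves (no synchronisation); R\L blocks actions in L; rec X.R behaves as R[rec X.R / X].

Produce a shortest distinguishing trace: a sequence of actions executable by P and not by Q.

LTS(P): 6 reachable states
  s0 = rec X. a.a.d.(X\{d} + X\{a,d}) | --a--▸ s1
  s1 = a.d.((rec X. a.a.d.(X\{d} + X\{a,d}))\{d} + (rec X. a.a.d.(X\{d} + X\{a,d}))\{a,d}) | --a--▸ s2
  s2 = d.((rec X. a.a.d.(X\{d} + X\{a,d}))\{d} + (rec X. a.a.d.(X\{d} + X\{a,d}))\{a,d}) | --d--▸ s3
  s3 = (rec X. a.a.d.(X\{d} + X\{a,d}))\{d} + (rec X. a.a.d.(X\{d} + X\{a,d}))\{a,d} | --a--▸ s4
  s4 = (a.d.((rec X. a.a.d.(X\{d} + X\{a,d}))\{d} + (rec X. a.a.d.(X\{d} + X\{a,d}))\{a,d}))\{d} | --a--▸ s5
  s5 = (d.((rec X. a.a.d.(X\{d} + X\{a,d}))\{d} + (rec X. a.a.d.(X\{d} + X\{a,d}))\{a,d}))\{d} | ∅
LTS(Q): 4 reachable states
  t0 = rec X. d.a.d.(X\{d} + X\{a,d}) | --d--▸ t1
  t1 = a.d.((rec X. d.a.d.(X\{d} + X\{a,d}))\{d} + (rec X. d.a.d.(X\{d} + X\{a,d}))\{a,d}) | --a--▸ t2
  t2 = d.((rec X. d.a.d.(X\{d} + X\{a,d}))\{d} + (rec X. d.a.d.(X\{d} + X\{a,d}))\{a,d}) | --d--▸ t3
  t3 = (rec X. d.a.d.(X\{d} + X\{a,d}))\{d} + (rec X. d.a.d.(X\{d} + X\{a,d}))\{a,d} | ∅
Executing a from P (initial set {s0}):
  [1] a ⇒ {s1}
  ✓ P
Executing a from Q (initial set {t0}):
  [1] a ⇒ ∅ (Q stuck)

a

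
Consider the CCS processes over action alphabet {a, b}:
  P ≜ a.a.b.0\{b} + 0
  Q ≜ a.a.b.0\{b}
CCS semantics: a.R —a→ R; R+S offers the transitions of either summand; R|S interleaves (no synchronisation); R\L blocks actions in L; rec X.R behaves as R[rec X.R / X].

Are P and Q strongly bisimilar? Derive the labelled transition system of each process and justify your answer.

Reachable graph of P (4 states):
  p0 = a.a.b.0\{b} + 0 | =a=> p1
  p1 = a.b.0\{b} | =a=> p2
  p2 = b.0\{b} | =b=> p3
  p3 = 0\{b} | deadlocked
Reachable graph of Q (4 states):
  q0 = a.a.b.0\{b} | =a=> q1
  q1 = a.b.0\{b} | =a=> q2
  q2 = b.0\{b} | =b=> q3
  q3 = 0\{b} | deadlocked
Partition-refinement fixed point:
  B0 = {p0, q0}
  B1 = {p1, q1}
  B2 = {p2, q2}
  B3 = {p3, q3}
p0 ∈ B0, q0 ∈ B0 → same block

P ~ Q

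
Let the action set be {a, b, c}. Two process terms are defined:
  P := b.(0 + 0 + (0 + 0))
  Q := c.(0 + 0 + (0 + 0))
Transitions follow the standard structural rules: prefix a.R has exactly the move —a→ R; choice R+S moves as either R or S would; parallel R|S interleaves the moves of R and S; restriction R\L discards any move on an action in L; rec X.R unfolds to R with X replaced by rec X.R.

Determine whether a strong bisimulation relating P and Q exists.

P ≁ Q

Reachable graph of P (2 states):
  s0 = b.(0 + 0 + (0 + 0)) :: ··b··> s1
  s1 = 0 + 0 + (0 + 0) :: (no moves)
Reachable graph of Q (2 states):
  t0 = c.(0 + 0 + (0 + 0)) :: ··c··> t1
  t1 = 0 + 0 + (0 + 0) :: (no moves)
Coarsest stable partition (strong bisimilarity classes):
  B0 = {s0}
  B1 = {s1, t1}
  B2 = {t0}
s0 ∈ B0, t0 ∈ B2 → different blocks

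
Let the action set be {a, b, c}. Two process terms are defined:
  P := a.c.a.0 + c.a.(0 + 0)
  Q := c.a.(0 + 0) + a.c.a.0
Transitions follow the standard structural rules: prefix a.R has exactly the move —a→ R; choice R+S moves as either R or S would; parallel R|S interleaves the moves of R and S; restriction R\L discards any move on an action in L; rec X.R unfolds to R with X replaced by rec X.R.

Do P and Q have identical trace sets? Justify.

traces(P) = traces(Q)

Reachable graph of P (6 states):
  m0 = a.c.a.0 + c.a.(0 + 0) → ··a··> m1, ··c··> m2
  m1 = c.a.0 → ··c··> m3
  m2 = a.(0 + 0) → ··a··> m4
  m3 = a.0 → ··a··> m5
  m4 = 0 + 0 → deadlocked
  m5 = 0 → deadlocked
Reachable graph of Q (6 states):
  n0 = c.a.(0 + 0) + a.c.a.0 → ··a··> n1, ··c··> n2
  n1 = c.a.0 → ··c··> n3
  n2 = a.(0 + 0) → ··a··> n4
  n3 = a.0 → ··a··> n5
  n4 = 0 + 0 → deadlocked
  n5 = 0 → deadlocked
Partition-refinement fixed point:
  B0 = {m0, n0}
  B1 = {m2, m3, n2, n3}
  B2 = {m4, m5, n4, n5}
  B3 = {m1, n1}
m0 ∈ B0, n0 ∈ B0 → same block
Bisimilar ⇒ trace-equivalent.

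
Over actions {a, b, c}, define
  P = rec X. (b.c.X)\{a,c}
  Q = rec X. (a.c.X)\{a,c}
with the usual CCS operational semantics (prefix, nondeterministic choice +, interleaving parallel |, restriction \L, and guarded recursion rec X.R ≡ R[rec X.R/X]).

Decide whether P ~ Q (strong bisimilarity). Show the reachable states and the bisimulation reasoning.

LTS(P): 2 reachable states
  p0 = rec X. (b.c.X)\{a,c} ⊢ ··b··> p1
  p1 = (c.(rec X. (b.c.X)\{a,c}))\{a,c} ⊢ stopped
LTS(Q): 1 reachable states
  q0 = rec X. (a.c.X)\{a,c} ⊢ stopped
Coarsest stable partition (strong bisimilarity classes):
  B0 = {p0}
  B1 = {p1, q0}
p0 ∈ B0, q0 ∈ B1 → different blocks

NO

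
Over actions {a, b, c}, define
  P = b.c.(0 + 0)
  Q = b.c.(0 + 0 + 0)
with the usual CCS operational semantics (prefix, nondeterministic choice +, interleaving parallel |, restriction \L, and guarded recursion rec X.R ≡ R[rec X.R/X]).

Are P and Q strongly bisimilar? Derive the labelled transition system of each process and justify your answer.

bisimilar

LTS(P): 3 reachable states
  p0 = b.c.(0 + 0) has moves —b→ p1
  p1 = c.(0 + 0) has moves —c→ p2
  p2 = 0 + 0 has moves (no moves)
LTS(Q): 3 reachable states
  q0 = b.c.(0 + 0 + 0) has moves —b→ q1
  q1 = c.(0 + 0 + 0) has moves —c→ q2
  q2 = 0 + 0 + 0 has moves (no moves)
Partition-refinement fixed point:
  B0 = {p0, q0}
  B1 = {p1, q1}
  B2 = {p2, q2}
p0 ∈ B0, q0 ∈ B0 → same block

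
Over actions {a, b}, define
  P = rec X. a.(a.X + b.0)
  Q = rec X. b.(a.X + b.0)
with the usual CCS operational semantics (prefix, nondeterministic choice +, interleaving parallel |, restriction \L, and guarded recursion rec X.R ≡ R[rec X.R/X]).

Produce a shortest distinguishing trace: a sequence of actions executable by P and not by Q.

LTS(P): 3 reachable states
  s0 = rec X. a.(a.X + b.0) → --a--▸ s1
  s1 = a.(rec X. a.(a.X + b.0)) + b.0 → --a--▸ s0, --b--▸ s2
  s2 = 0 → deadlocked
LTS(Q): 3 reachable states
  t0 = rec X. b.(a.X + b.0) → --b--▸ t1
  t1 = a.(rec X. b.(a.X + b.0)) + b.0 → --a--▸ t0, --b--▸ t2
  t2 = 0 → deadlocked
Executing a from P (initial set {s0}):
  step 1 (a): {s1}
  — P admits the full trace.
Executing a from Q (initial set {t0}):
  step 1 (a): ∅  — Q cannot continue

a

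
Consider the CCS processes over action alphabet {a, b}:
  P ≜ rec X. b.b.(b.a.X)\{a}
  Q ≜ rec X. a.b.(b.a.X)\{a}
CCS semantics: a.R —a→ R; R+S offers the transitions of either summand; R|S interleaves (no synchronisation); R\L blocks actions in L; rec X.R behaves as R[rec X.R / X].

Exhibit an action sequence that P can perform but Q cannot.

Reachable graph of P (4 states):
  s0 = rec X. b.b.(b.a.X)\{a} ⊢ -b-> s1
  s1 = b.(b.a.(rec X. b.b.(b.a.X)\{a}))\{a} ⊢ -b-> s2
  s2 = (b.a.(rec X. b.b.(b.a.X)\{a}))\{a} ⊢ -b-> s3
  s3 = (a.(rec X. b.b.(b.a.X)\{a}))\{a} ⊢ stopped
Reachable graph of Q (4 states):
  t0 = rec X. a.b.(b.a.X)\{a} ⊢ -a-> t1
  t1 = b.(b.a.(rec X. a.b.(b.a.X)\{a}))\{a} ⊢ -b-> t2
  t2 = (b.a.(rec X. a.b.(b.a.X)\{a}))\{a} ⊢ -b-> t3
  t3 = (a.(rec X. a.b.(b.a.X)\{a}))\{a} ⊢ stopped
Trace ⟨b⟩ through P, begin at {s0}:
  step 1 (b): {s1}
  ✓ P
Trace ⟨b⟩ through Q, begin at {t0}:
  step 1 (b): no successor for Q

b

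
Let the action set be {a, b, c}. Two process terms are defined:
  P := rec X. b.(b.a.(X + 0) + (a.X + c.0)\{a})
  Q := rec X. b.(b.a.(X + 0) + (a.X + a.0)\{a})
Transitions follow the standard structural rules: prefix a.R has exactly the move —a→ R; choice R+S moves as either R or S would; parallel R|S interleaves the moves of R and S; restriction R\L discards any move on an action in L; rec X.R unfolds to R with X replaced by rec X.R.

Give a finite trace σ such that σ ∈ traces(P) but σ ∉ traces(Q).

bc

P's transition system — 5 states:
  s0 = rec X. b.(b.a.(X + 0) + (a.X + c.0)\{a}) | --b--▸ s1
  s1 = b.a.((rec X. b.(b.a.(X + 0) + (a.X + c.0)\{a})) + 0) + (a.(rec X. b.(b.a.(X + 0) + (a.X + c.0)\{a})) + c.0)\{a} | --b--▸ s2, --c--▸ s3
  s2 = a.((rec X. b.(b.a.(X + 0) + (a.X + c.0)\{a})) + 0) | --a--▸ s4
  s3 = 0\{a} | stopped
  s4 = (rec X. b.(b.a.(X + 0) + (a.X + c.0)\{a})) + 0 | --b--▸ s1
Q's transition system — 4 states:
  t0 = rec X. b.(b.a.(X + 0) + (a.X + a.0)\{a}) | --b--▸ t1
  t1 = b.a.((rec X. b.(b.a.(X + 0) + (a.X + a.0)\{a})) + 0) + (a.(rec X. b.(b.a.(X + 0) + (a.X + a.0)\{a})) + a.0)\{a} | --b--▸ t2
  t2 = a.((rec X. b.(b.a.(X + 0) + (a.X + a.0)\{a})) + 0) | --a--▸ t3
  t3 = (rec X. b.(b.a.(X + 0) + (a.X + a.0)\{a})) + 0 | --b--▸ t1
Executing bc from P (initial set {s0}):
  step 1 (b): {s1}
  step 2 (c): {s3}
  P completes σ.
Executing bc from Q (initial set {t0}):
  step 1 (b): {t1}
  step 2 (c): no successor for Q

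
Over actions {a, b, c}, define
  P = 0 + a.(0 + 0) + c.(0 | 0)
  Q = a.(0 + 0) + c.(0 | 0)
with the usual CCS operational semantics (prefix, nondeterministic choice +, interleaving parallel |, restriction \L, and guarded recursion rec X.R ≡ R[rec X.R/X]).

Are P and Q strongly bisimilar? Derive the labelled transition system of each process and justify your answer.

LTS(P): 3 reachable states
  p0 = 0 + a.(0 + 0) + c.(0 | 0) → —a→ p1, —c→ p2
  p1 = 0 + 0 → (no moves)
  p2 = 0 | 0 → (no moves)
LTS(Q): 3 reachable states
  q0 = a.(0 + 0) + c.(0 | 0) → —a→ q1, —c→ q2
  q1 = 0 + 0 → (no moves)
  q2 = 0 | 0 → (no moves)
Bisimilarity quotient blocks:
  B0 = {p0, q0}
  B1 = {p1, p2, q1, q2}
p0 ∈ B0, q0 ∈ B0 → same block

bisimilar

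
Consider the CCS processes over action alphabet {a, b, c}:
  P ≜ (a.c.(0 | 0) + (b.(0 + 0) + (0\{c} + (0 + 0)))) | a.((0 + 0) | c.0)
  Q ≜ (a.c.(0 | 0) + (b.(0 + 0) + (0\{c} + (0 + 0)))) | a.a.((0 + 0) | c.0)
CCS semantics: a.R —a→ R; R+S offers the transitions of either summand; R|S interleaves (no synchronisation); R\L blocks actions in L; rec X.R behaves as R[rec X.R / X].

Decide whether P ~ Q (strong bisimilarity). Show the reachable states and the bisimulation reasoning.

Reachable graph of P (12 states):
  s0 = (a.c.(0 | 0) + (b.(0 + 0) + (0\{c} + (0 + 0)))) | a.((0 + 0) | c.0) ⊢ =a=> s1, =a=> s2, =b=> s3
  s1 = (a.c.(0 | 0) + (b.(0 + 0) + (0\{c} + (0 + 0)))) | ((0 + 0) | c.0) ⊢ =a=> s4, =b=> s5, =c=> s6
  s2 = c.(0 | 0) | a.((0 + 0) | c.0) ⊢ =a=> s4, =c=> s7
  s3 = (0 + 0) | a.((0 + 0) | c.0) ⊢ =a=> s5
  s4 = c.(0 | 0) | ((0 + 0) | c.0) ⊢ =c=> s8, =c=> s9
  s5 = (0 + 0) | ((0 + 0) | c.0) ⊢ =c=> s10
  s6 = (a.c.(0 | 0) + (b.(0 + 0) + (0\{c} + (0 + 0)))) | ((0 + 0) | 0) ⊢ =a=> s9, =b=> s10
  s7 = 0 | 0 | a.((0 + 0) | c.0) ⊢ =a=> s8
  s8 = 0 | 0 | ((0 + 0) | c.0) ⊢ =c=> s11
  s9 = c.(0 | 0) | ((0 + 0) | 0) ⊢ =c=> s11
  s10 = (0 + 0) | ((0 + 0) | 0) ⊢ (no moves)
  s11 = 0 | 0 | ((0 + 0) | 0) ⊢ (no moves)
Reachable graph of Q (16 states):
  t0 = (a.c.(0 | 0) + (b.(0 + 0) + (0\{c} + (0 + 0)))) | a.a.((0 + 0) | c.0) ⊢ =a=> t1, =a=> t2, =b=> t3
  t1 = (a.c.(0 | 0) + (b.(0 + 0) + (0\{c} + (0 + 0)))) | a.((0 + 0) | c.0) ⊢ =a=> t4, =a=> t5, =b=> t6
  t2 = c.(0 | 0) | a.a.((0 + 0) | c.0) ⊢ =a=> t5, =c=> t7
  t3 = (0 + 0) | a.a.((0 + 0) | c.0) ⊢ =a=> t6
  t4 = (a.c.(0 | 0) + (b.(0 + 0) + (0\{c} + (0 + 0)))) | ((0 + 0) | c.0) ⊢ =a=> t8, =b=> t9, =c=> t10
  t5 = c.(0 | 0) | a.((0 + 0) | c.0) ⊢ =a=> t8, =c=> t11
  t6 = (0 + 0) | a.((0 + 0) | c.0) ⊢ =a=> t9
  t7 = 0 | 0 | a.a.((0 + 0) | c.0) ⊢ =a=> t11
  t8 = c.(0 | 0) | ((0 + 0) | c.0) ⊢ =c=> t12, =c=> t13
  t9 = (0 + 0) | ((0 + 0) | c.0) ⊢ =c=> t14
  t10 = (a.c.(0 | 0) + (b.(0 + 0) + (0\{c} + (0 + 0)))) | ((0 + 0) | 0) ⊢ =a=> t13, =b=> t14
  t11 = 0 | 0 | a.((0 + 0) | c.0) ⊢ =a=> t12
  t12 = 0 | 0 | ((0 + 0) | c.0) ⊢ =c=> t15
  t13 = c.(0 | 0) | ((0 + 0) | 0) ⊢ =c=> t15
  t14 = (0 + 0) | ((0 + 0) | 0) ⊢ (no moves)
  t15 = 0 | 0 | ((0 + 0) | 0) ⊢ (no moves)
Coarsest stable partition (strong bisimilarity classes):
  B0 = {s0, t1}
  B1 = {s2, t5}
  B2 = {s4, t8}
  B3 = {s5, s8, s9, t12, t13, t9}
  B4 = {s10, s11, t14, t15}
  B5 = {s3, s7, t11, t6}
  B6 = {s1, t4}
  B7 = {s6, t10}
  B8 = {t0}
  B9 = {t2}
  B10 = {t3, t7}
s0 ∈ B0, t0 ∈ B8 → different blocks

not bisimilar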